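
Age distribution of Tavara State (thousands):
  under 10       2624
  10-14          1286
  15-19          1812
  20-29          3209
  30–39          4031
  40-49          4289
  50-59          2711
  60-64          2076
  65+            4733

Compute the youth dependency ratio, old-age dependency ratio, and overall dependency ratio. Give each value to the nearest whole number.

Youth dependency ratio: 22
Old-age dependency ratio: 26
Total dependency ratio: 48

0–14: 2624 + 1286 = 3910
15–64: 1812 + 3209 + 4031 + 4289 + 2711 + 2076 = 18128
65+: 4733
Youth dependency ratio = 3910 / 18128 × 100 = 22
Old-age dependency ratio = 4733 / 18128 × 100 = 26
Total dependency ratio = (3910 + 4733) / 18128 × 100 = 8643 / 18128 × 100 = 48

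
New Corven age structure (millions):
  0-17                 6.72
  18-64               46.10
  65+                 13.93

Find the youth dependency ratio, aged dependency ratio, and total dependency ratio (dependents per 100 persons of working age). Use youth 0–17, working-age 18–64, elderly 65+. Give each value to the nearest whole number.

Youth dependency ratio: 15
Old-age dependency ratio: 30
Total dependency ratio: 45

Youth dependency ratio = 6.72 / 46.10 × 100 = 15
Old-age dependency ratio = 13.93 / 46.10 × 100 = 30
Total dependency ratio = (6.72 + 13.93) / 46.10 × 100 = 20.65 / 46.10 × 100 = 45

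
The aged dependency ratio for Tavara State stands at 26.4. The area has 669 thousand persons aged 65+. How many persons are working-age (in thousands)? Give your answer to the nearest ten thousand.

Old-age dependency ratio = elderly / working-age × 100
26.4 = 669 / W × 100
⇒ 2,530

Working-age: 2,530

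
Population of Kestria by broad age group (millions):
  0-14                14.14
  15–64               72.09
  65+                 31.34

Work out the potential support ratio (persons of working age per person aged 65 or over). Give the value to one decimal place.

Potential support ratio = 72.09 / 31.34 = 2.3

Potential support ratio: 2.3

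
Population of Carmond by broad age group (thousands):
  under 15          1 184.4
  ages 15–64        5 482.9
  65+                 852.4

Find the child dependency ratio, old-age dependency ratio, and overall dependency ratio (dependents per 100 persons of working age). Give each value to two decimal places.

Youth dependency ratio: 21.60
Old-age dependency ratio: 15.55
Total dependency ratio: 37.15

Youth dependency ratio = 1 184.4 / 5 482.9 × 100 = 21.60
Old-age dependency ratio = 852.4 / 5 482.9 × 100 = 15.55
Total dependency ratio = (1 184.4 + 852.4) / 5 482.9 × 100 = 2 036.8 / 5 482.9 × 100 = 37.15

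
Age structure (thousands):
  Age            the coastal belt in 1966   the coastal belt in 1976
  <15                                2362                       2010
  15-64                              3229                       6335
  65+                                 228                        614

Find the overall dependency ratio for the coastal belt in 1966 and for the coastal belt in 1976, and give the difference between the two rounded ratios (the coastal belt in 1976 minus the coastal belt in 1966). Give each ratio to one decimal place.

the coastal belt in 1966: 80.2
the coastal belt in 1976: 41.4
Difference: -38.8

the coastal belt in 1966: (2362 + 228) / 3229 × 100 = 2590 / 3229 × 100 = 80.2
the coastal belt in 1976: (2010 + 614) / 6335 × 100 = 2624 / 6335 × 100 = 41.4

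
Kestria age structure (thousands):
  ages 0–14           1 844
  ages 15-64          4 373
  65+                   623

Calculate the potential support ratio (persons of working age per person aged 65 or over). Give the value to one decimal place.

Potential support ratio = 4 373 / 623 = 7.0

Potential support ratio: 7.0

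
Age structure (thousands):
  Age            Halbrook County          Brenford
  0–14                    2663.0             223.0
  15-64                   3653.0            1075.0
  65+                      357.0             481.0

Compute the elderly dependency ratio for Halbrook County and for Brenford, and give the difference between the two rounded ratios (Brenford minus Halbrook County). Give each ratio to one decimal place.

Halbrook County: 357.0 / 3653.0 × 100 = 9.8
Brenford: 481.0 / 1075.0 × 100 = 44.7

Halbrook County: 9.8
Brenford: 44.7
Difference: +34.9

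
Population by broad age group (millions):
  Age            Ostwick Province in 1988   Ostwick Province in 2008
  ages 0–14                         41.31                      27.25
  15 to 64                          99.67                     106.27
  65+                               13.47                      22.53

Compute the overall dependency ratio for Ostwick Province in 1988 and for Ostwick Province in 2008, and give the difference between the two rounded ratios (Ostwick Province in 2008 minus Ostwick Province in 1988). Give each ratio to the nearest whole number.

Ostwick Province in 1988: 55
Ostwick Province in 2008: 47
Difference: -8

Ostwick Province in 1988: (41.31 + 13.47) / 99.67 × 100 = 54.78 / 99.67 × 100 = 55
Ostwick Province in 2008: (27.25 + 22.53) / 106.27 × 100 = 49.78 / 106.27 × 100 = 47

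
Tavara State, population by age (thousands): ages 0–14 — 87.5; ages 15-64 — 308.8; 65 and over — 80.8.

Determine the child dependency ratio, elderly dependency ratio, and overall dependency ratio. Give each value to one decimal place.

Youth dependency ratio: 28.3
Old-age dependency ratio: 26.2
Total dependency ratio: 54.5

Youth dependency ratio = 87.5 / 308.8 × 100 = 28.3
Old-age dependency ratio = 80.8 / 308.8 × 100 = 26.2
Total dependency ratio = (87.5 + 80.8) / 308.8 × 100 = 168.3 / 308.8 × 100 = 54.5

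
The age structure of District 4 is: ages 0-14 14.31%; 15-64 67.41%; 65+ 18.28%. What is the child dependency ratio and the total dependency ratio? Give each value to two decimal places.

Youth dependency ratio: 21.23
Total dependency ratio: 48.35

Youth dependency ratio = 14.31 / 67.41 × 100 = 21.23
Total dependency ratio = (14.31 + 18.28) / 67.41 × 100 = 32.59 / 67.41 × 100 = 48.35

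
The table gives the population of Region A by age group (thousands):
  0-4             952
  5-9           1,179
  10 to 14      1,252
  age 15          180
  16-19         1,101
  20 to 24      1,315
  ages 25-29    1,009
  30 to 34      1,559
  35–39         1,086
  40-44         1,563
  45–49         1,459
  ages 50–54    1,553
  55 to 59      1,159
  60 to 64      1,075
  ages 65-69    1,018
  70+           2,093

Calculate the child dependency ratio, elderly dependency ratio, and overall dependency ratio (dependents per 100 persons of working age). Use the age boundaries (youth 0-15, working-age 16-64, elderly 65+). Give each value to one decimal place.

Youth dependency ratio: 27.7
Old-age dependency ratio: 24.2
Total dependency ratio: 51.8

0–15: 952 + 1,179 + 1,252 + 180 = 3,563
16–64: 1,101 + 1,315 + 1,009 + 1,559 + 1,086 + 1,563 + 1,459 + 1,553 + 1,159 + 1,075 = 12,879
65+: 1,018 + 2,093 = 3,111
Youth dependency ratio = 3,563 / 12,879 × 100 = 27.7
Old-age dependency ratio = 3,111 / 12,879 × 100 = 24.2
Total dependency ratio = (3,563 + 3,111) / 12,879 × 100 = 6,674 / 12,879 × 100 = 51.8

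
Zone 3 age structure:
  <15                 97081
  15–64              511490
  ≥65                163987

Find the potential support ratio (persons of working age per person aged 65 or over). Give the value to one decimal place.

Potential support ratio = 511490 / 163987 = 3.1

Potential support ratio: 3.1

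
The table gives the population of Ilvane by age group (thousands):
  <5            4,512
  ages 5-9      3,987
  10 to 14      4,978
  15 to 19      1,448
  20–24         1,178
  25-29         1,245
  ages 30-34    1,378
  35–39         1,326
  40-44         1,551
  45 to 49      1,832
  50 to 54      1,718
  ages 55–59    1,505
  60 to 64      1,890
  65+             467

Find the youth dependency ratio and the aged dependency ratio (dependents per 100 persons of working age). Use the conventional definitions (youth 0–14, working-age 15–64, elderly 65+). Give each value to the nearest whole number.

0–14: 4,512 + 3,987 + 4,978 = 13,477
15–64: 1,448 + 1,178 + 1,245 + 1,378 + 1,326 + 1,551 + 1,832 + 1,718 + 1,505 + 1,890 = 15,071
65+: 467
Youth dependency ratio = 13,477 / 15,071 × 100 = 89
Old-age dependency ratio = 467 / 15,071 × 100 = 3

Youth dependency ratio: 89
Old-age dependency ratio: 3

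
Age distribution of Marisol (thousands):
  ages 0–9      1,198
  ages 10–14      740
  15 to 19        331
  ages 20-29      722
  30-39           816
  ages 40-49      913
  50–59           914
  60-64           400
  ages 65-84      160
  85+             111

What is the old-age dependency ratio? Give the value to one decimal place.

Old-age dependency ratio: 6.6

0–14: 1,198 + 740 = 1,938
15–64: 331 + 722 + 816 + 913 + 914 + 400 = 4,096
65+: 160 + 111 = 271
Old-age dependency ratio = 271 / 4,096 × 100 = 6.6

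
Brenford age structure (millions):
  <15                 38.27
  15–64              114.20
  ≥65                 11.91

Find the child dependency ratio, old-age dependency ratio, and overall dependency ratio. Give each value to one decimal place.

Youth dependency ratio: 33.5
Old-age dependency ratio: 10.4
Total dependency ratio: 43.9

Youth dependency ratio = 38.27 / 114.20 × 100 = 33.5
Old-age dependency ratio = 11.91 / 114.20 × 100 = 10.4
Total dependency ratio = (38.27 + 11.91) / 114.20 × 100 = 50.18 / 114.20 × 100 = 43.9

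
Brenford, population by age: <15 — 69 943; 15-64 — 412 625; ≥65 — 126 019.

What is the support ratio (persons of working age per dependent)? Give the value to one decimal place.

Support ratio = 412 625 / (69 943 + 126 019) = 412 625 / 195 962 = 2.1

Support ratio: 2.1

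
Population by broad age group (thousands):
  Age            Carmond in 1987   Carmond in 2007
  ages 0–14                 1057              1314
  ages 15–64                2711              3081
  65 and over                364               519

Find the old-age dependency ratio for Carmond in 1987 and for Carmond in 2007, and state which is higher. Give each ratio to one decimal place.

Carmond in 1987: 364 / 2711 × 100 = 13.4
Carmond in 2007: 519 / 3081 × 100 = 16.8

Carmond in 1987: 13.4
Carmond in 2007: 16.8
Higher: Carmond in 2007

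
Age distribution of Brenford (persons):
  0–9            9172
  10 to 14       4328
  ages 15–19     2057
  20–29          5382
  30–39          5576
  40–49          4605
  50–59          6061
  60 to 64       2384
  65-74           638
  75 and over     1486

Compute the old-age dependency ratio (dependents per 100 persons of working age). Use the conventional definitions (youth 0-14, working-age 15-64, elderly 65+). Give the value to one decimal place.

Old-age dependency ratio: 8.1

0–14: 9172 + 4328 = 13500
15–64: 2057 + 5382 + 5576 + 4605 + 6061 + 2384 = 26065
65+: 638 + 1486 = 2124
Old-age dependency ratio = 2124 / 26065 × 100 = 8.1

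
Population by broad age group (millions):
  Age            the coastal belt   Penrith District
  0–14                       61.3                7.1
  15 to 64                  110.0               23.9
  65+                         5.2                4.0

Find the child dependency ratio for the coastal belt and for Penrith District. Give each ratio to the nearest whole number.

the coastal belt: 61.3 / 110.0 × 100 = 56
Penrith District: 7.1 / 23.9 × 100 = 30

the coastal belt: 56
Penrith District: 30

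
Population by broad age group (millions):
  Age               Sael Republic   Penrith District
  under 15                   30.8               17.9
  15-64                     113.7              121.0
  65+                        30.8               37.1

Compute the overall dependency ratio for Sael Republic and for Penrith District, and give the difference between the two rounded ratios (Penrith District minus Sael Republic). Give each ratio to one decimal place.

Sael Republic: 54.2
Penrith District: 45.5
Difference: -8.7

Sael Republic: (30.8 + 30.8) / 113.7 × 100 = 61.6 / 113.7 × 100 = 54.2
Penrith District: (17.9 + 37.1) / 121.0 × 100 = 55.0 / 121.0 × 100 = 45.5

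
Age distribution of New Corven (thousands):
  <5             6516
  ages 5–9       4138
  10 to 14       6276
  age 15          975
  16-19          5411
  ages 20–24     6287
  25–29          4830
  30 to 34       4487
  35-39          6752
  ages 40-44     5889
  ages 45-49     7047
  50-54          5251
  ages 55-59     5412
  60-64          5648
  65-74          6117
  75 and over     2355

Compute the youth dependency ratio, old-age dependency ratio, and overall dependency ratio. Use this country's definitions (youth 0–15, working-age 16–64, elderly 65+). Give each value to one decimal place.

0–15: 6516 + 4138 + 6276 + 975 = 17905
16–64: 5411 + 6287 + 4830 + 4487 + 6752 + 5889 + 7047 + 5251 + 5412 + 5648 = 57014
65+: 6117 + 2355 = 8472
Youth dependency ratio = 17905 / 57014 × 100 = 31.4
Old-age dependency ratio = 8472 / 57014 × 100 = 14.9
Total dependency ratio = (17905 + 8472) / 57014 × 100 = 26377 / 57014 × 100 = 46.3

Youth dependency ratio: 31.4
Old-age dependency ratio: 14.9
Total dependency ratio: 46.3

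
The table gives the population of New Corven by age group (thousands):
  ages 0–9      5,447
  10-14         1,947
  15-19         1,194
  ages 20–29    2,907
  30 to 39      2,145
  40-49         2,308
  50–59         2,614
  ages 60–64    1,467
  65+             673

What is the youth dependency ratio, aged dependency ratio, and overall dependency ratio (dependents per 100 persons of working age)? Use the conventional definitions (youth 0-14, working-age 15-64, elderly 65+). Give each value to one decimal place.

Youth dependency ratio: 58.5
Old-age dependency ratio: 5.3
Total dependency ratio: 63.8

0–14: 5,447 + 1,947 = 7,394
15–64: 1,194 + 2,907 + 2,145 + 2,308 + 2,614 + 1,467 = 12,635
65+: 673
Youth dependency ratio = 7,394 / 12,635 × 100 = 58.5
Old-age dependency ratio = 673 / 12,635 × 100 = 5.3
Total dependency ratio = (7,394 + 673) / 12,635 × 100 = 8,067 / 12,635 × 100 = 63.8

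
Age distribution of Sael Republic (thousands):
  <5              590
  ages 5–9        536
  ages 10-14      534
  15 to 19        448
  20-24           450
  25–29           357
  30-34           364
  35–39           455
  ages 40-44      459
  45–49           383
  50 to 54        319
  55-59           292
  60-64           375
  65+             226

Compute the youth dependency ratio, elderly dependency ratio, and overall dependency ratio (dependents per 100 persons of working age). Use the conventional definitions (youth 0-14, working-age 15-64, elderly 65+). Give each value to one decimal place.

Youth dependency ratio: 42.5
Old-age dependency ratio: 5.8
Total dependency ratio: 48.3

0–14: 590 + 536 + 534 = 1 660
15–64: 448 + 450 + 357 + 364 + 455 + 459 + 383 + 319 + 292 + 375 = 3 902
65+: 226
Youth dependency ratio = 1 660 / 3 902 × 100 = 42.5
Old-age dependency ratio = 226 / 3 902 × 100 = 5.8
Total dependency ratio = (1 660 + 226) / 3 902 × 100 = 1 886 / 3 902 × 100 = 48.3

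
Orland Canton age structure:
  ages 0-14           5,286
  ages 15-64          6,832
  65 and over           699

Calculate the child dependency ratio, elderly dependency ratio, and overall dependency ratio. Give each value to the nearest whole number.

Youth dependency ratio = 5,286 / 6,832 × 100 = 77
Old-age dependency ratio = 699 / 6,832 × 100 = 10
Total dependency ratio = (5,286 + 699) / 6,832 × 100 = 5,985 / 6,832 × 100 = 88

Youth dependency ratio: 77
Old-age dependency ratio: 10
Total dependency ratio: 88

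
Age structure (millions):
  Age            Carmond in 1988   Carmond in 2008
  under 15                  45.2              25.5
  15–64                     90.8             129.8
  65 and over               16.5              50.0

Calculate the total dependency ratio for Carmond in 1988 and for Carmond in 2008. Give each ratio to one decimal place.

Carmond in 1988: 68.0
Carmond in 2008: 58.2

Carmond in 1988: (45.2 + 16.5) / 90.8 × 100 = 61.7 / 90.8 × 100 = 68.0
Carmond in 2008: (25.5 + 50.0) / 129.8 × 100 = 75.5 / 129.8 × 100 = 58.2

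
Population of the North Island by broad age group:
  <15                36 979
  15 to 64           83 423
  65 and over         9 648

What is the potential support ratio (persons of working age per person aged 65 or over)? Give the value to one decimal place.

Potential support ratio = 83 423 / 9 648 = 8.6

Potential support ratio: 8.6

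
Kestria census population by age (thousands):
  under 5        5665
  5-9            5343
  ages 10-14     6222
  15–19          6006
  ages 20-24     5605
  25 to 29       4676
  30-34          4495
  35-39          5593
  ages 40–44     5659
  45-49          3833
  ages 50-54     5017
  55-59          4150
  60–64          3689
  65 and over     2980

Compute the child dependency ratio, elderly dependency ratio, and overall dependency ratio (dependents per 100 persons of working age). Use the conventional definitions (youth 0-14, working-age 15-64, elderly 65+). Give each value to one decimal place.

0–14: 5665 + 5343 + 6222 = 17230
15–64: 6006 + 5605 + 4676 + 4495 + 5593 + 5659 + 3833 + 5017 + 4150 + 3689 = 48723
65+: 2980
Youth dependency ratio = 17230 / 48723 × 100 = 35.4
Old-age dependency ratio = 2980 / 48723 × 100 = 6.1
Total dependency ratio = (17230 + 2980) / 48723 × 100 = 20210 / 48723 × 100 = 41.5

Youth dependency ratio: 35.4
Old-age dependency ratio: 6.1
Total dependency ratio: 41.5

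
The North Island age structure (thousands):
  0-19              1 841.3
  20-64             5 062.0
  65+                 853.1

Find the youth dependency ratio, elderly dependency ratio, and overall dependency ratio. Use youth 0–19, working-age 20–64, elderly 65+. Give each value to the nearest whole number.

Youth dependency ratio: 36
Old-age dependency ratio: 17
Total dependency ratio: 53

Youth dependency ratio = 1 841.3 / 5 062.0 × 100 = 36
Old-age dependency ratio = 853.1 / 5 062.0 × 100 = 17
Total dependency ratio = (1 841.3 + 853.1) / 5 062.0 × 100 = 2 694.4 / 5 062.0 × 100 = 53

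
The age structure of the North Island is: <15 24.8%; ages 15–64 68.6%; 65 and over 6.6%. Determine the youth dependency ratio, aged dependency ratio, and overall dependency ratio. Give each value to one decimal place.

Youth dependency ratio = 24.8 / 68.6 × 100 = 36.2
Old-age dependency ratio = 6.6 / 68.6 × 100 = 9.6
Total dependency ratio = (24.8 + 6.6) / 68.6 × 100 = 31.4 / 68.6 × 100 = 45.8

Youth dependency ratio: 36.2
Old-age dependency ratio: 9.6
Total dependency ratio: 45.8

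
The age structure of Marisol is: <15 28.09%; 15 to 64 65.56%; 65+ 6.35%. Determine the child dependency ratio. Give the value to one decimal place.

Youth dependency ratio = 28.09 / 65.56 × 100 = 42.8

Youth dependency ratio: 42.8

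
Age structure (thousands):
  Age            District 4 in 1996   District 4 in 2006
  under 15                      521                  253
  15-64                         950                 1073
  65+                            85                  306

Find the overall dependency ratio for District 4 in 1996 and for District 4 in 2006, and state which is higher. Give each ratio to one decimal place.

District 4 in 1996: 63.8
District 4 in 2006: 52.1
Higher: District 4 in 1996

District 4 in 1996: (521 + 85) / 950 × 100 = 606 / 950 × 100 = 63.8
District 4 in 2006: (253 + 306) / 1073 × 100 = 559 / 1073 × 100 = 52.1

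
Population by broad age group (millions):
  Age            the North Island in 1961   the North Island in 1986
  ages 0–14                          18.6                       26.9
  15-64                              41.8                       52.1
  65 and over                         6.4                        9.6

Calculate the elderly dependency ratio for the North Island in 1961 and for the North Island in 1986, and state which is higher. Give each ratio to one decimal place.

the North Island in 1961: 6.4 / 41.8 × 100 = 15.3
the North Island in 1986: 9.6 / 52.1 × 100 = 18.4

the North Island in 1961: 15.3
the North Island in 1986: 18.4
Higher: the North Island in 1986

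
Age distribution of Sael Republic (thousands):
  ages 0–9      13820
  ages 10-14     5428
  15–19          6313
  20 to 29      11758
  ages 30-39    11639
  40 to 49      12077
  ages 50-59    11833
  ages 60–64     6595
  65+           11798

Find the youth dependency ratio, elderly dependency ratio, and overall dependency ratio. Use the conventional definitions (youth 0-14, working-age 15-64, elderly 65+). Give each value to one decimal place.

0–14: 13820 + 5428 = 19248
15–64: 6313 + 11758 + 11639 + 12077 + 11833 + 6595 = 60215
65+: 11798
Youth dependency ratio = 19248 / 60215 × 100 = 32.0
Old-age dependency ratio = 11798 / 60215 × 100 = 19.6
Total dependency ratio = (19248 + 11798) / 60215 × 100 = 31046 / 60215 × 100 = 51.6

Youth dependency ratio: 32.0
Old-age dependency ratio: 19.6
Total dependency ratio: 51.6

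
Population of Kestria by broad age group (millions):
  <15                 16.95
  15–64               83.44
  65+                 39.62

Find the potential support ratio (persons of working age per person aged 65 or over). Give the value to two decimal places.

Potential support ratio: 2.11

Potential support ratio = 83.44 / 39.62 = 2.11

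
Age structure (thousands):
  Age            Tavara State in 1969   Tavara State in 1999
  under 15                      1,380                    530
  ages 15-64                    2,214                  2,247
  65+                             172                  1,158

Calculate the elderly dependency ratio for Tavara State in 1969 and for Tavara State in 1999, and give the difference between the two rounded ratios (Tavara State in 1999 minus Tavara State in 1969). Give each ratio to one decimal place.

Tavara State in 1969: 172 / 2,214 × 100 = 7.8
Tavara State in 1999: 1,158 / 2,247 × 100 = 51.5

Tavara State in 1969: 7.8
Tavara State in 1999: 51.5
Difference: +43.7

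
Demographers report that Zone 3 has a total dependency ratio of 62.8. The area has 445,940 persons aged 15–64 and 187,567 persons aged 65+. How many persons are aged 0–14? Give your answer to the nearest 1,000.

Aged 0–14: 92,000

Total dependency ratio = (youth + elderly) / working-age × 100
62.8 = (Y + 187,567) / 445,940 × 100
⇒ 92,000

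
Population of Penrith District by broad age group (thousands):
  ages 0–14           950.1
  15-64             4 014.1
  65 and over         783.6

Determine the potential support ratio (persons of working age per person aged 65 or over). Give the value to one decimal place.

Potential support ratio = 4 014.1 / 783.6 = 5.1

Potential support ratio: 5.1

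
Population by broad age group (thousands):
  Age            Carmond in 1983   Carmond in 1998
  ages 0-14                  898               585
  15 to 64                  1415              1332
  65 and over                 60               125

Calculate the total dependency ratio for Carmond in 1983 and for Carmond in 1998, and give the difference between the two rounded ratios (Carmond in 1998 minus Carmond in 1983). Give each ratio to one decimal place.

Carmond in 1983: (898 + 60) / 1415 × 100 = 958 / 1415 × 100 = 67.7
Carmond in 1998: (585 + 125) / 1332 × 100 = 710 / 1332 × 100 = 53.3

Carmond in 1983: 67.7
Carmond in 1998: 53.3
Difference: -14.4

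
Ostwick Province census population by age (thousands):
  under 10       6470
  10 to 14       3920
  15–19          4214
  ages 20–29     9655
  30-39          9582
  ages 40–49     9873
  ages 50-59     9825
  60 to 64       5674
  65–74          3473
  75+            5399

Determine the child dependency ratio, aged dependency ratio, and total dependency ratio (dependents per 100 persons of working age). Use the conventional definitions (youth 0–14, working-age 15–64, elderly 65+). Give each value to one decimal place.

Youth dependency ratio: 21.3
Old-age dependency ratio: 18.2
Total dependency ratio: 39.5

0–14: 6470 + 3920 = 10390
15–64: 4214 + 9655 + 9582 + 9873 + 9825 + 5674 = 48823
65+: 3473 + 5399 = 8872
Youth dependency ratio = 10390 / 48823 × 100 = 21.3
Old-age dependency ratio = 8872 / 48823 × 100 = 18.2
Total dependency ratio = (10390 + 8872) / 48823 × 100 = 19262 / 48823 × 100 = 39.5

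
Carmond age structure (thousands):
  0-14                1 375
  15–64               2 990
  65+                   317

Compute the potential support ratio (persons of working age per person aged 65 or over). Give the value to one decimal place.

Potential support ratio: 9.4

Potential support ratio = 2 990 / 317 = 9.4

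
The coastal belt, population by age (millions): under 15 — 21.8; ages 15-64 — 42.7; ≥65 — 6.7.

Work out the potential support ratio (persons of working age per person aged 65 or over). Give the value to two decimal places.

Potential support ratio = 42.7 / 6.7 = 6.37

Potential support ratio: 6.37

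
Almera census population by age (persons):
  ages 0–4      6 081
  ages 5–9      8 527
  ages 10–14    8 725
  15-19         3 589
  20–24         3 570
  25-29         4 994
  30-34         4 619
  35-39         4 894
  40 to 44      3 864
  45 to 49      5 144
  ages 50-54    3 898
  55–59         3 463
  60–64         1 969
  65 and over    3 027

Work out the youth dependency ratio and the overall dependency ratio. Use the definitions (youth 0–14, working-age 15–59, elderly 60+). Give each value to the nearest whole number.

Youth dependency ratio: 61
Total dependency ratio: 74

0–14: 6 081 + 8 527 + 8 725 = 23 333
15–59: 3 589 + 3 570 + 4 994 + 4 619 + 4 894 + 3 864 + 5 144 + 3 898 + 3 463 = 38 035
60+: 1 969 + 3 027 = 4 996
Youth dependency ratio = 23 333 / 38 035 × 100 = 61
Total dependency ratio = (23 333 + 4 996) / 38 035 × 100 = 28 329 / 38 035 × 100 = 74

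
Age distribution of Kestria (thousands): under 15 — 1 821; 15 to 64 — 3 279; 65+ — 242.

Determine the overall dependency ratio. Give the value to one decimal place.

Total dependency ratio = (1 821 + 242) / 3 279 × 100 = 2 063 / 3 279 × 100 = 62.9

Total dependency ratio: 62.9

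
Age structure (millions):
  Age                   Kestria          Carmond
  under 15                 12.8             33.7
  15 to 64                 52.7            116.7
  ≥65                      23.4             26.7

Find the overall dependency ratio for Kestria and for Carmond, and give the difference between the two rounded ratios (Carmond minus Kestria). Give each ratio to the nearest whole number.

Kestria: 69
Carmond: 52
Difference: -17

Kestria: (12.8 + 23.4) / 52.7 × 100 = 36.2 / 52.7 × 100 = 69
Carmond: (33.7 + 26.7) / 116.7 × 100 = 60.4 / 116.7 × 100 = 52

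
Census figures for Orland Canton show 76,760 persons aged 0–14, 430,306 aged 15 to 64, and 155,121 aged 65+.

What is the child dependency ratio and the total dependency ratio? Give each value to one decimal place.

Youth dependency ratio = 76,760 / 430,306 × 100 = 17.8
Total dependency ratio = (76,760 + 155,121) / 430,306 × 100 = 231,881 / 430,306 × 100 = 53.9

Youth dependency ratio: 17.8
Total dependency ratio: 53.9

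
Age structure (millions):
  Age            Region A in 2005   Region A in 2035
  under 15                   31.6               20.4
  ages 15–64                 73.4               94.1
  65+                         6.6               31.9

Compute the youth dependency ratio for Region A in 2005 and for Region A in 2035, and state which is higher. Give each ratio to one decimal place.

Region A in 2005: 43.1
Region A in 2035: 21.7
Higher: Region A in 2005

Region A in 2005: 31.6 / 73.4 × 100 = 43.1
Region A in 2035: 20.4 / 94.1 × 100 = 21.7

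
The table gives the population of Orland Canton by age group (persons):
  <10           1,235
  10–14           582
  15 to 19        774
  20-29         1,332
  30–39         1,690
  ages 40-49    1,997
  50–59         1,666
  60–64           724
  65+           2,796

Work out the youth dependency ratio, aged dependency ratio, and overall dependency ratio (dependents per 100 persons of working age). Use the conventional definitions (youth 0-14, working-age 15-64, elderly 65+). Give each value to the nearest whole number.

0–14: 1,235 + 582 = 1,817
15–64: 774 + 1,332 + 1,690 + 1,997 + 1,666 + 724 = 8,183
65+: 2,796
Youth dependency ratio = 1,817 / 8,183 × 100 = 22
Old-age dependency ratio = 2,796 / 8,183 × 100 = 34
Total dependency ratio = (1,817 + 2,796) / 8,183 × 100 = 4,613 / 8,183 × 100 = 56

Youth dependency ratio: 22
Old-age dependency ratio: 34
Total dependency ratio: 56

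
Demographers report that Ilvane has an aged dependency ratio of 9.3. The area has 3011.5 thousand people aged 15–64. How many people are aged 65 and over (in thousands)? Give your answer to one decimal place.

Aged 65 and over: 280.1

Old-age dependency ratio = elderly / working-age × 100
9.3 = E / 3011.5 × 100
⇒ 280.1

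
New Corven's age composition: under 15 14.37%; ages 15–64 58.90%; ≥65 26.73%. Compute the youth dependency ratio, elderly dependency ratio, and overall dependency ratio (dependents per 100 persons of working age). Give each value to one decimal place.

Youth dependency ratio: 24.4
Old-age dependency ratio: 45.4
Total dependency ratio: 69.8

Youth dependency ratio = 14.37 / 58.90 × 100 = 24.4
Old-age dependency ratio = 26.73 / 58.90 × 100 = 45.4
Total dependency ratio = (14.37 + 26.73) / 58.90 × 100 = 41.10 / 58.90 × 100 = 69.8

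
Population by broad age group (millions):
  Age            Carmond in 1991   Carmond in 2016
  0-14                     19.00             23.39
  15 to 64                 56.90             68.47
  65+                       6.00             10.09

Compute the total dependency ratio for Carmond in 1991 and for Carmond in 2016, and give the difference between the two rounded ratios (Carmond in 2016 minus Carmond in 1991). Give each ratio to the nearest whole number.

Carmond in 1991: (19.00 + 6.00) / 56.90 × 100 = 25.00 / 56.90 × 100 = 44
Carmond in 2016: (23.39 + 10.09) / 68.47 × 100 = 33.48 / 68.47 × 100 = 49

Carmond in 1991: 44
Carmond in 2016: 49
Difference: +5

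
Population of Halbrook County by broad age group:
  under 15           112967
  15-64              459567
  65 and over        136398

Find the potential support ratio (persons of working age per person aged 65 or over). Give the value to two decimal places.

Potential support ratio = 459567 / 136398 = 3.37

Potential support ratio: 3.37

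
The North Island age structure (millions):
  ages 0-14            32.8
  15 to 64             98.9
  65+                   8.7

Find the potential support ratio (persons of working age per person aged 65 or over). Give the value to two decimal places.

Potential support ratio: 11.37

Potential support ratio = 98.9 / 8.7 = 11.37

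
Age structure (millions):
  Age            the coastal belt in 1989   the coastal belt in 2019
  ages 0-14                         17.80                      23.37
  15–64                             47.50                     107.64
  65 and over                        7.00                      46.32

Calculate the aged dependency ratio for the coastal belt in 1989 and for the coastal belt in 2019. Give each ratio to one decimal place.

the coastal belt in 1989: 7.00 / 47.50 × 100 = 14.7
the coastal belt in 2019: 46.32 / 107.64 × 100 = 43.0

the coastal belt in 1989: 14.7
the coastal belt in 2019: 43.0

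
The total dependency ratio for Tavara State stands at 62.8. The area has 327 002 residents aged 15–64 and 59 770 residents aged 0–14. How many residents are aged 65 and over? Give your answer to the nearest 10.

Total dependency ratio = (youth + elderly) / working-age × 100
62.8 = (59 770 + E) / 327 002 × 100
⇒ 145 590

Aged 65 and over: 145 590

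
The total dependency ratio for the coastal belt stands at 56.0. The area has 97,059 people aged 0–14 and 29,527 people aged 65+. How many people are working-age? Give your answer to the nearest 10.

Working-age: 226,050

Total dependency ratio = (youth + elderly) / working-age × 100
56.0 = (97,059 + 29,527) / W × 100
⇒ 226,050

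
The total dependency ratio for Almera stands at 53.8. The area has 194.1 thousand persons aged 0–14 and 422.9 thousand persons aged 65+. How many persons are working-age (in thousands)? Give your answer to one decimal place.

Total dependency ratio = (youth + elderly) / working-age × 100
53.8 = (194.1 + 422.9) / W × 100
⇒ 1,146.8

Working-age: 1,146.8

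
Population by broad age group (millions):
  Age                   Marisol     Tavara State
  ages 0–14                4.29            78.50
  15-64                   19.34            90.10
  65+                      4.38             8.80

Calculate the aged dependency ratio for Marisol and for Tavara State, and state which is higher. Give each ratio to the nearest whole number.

Marisol: 4.38 / 19.34 × 100 = 23
Tavara State: 8.80 / 90.10 × 100 = 10

Marisol: 23
Tavara State: 10
Higher: Marisol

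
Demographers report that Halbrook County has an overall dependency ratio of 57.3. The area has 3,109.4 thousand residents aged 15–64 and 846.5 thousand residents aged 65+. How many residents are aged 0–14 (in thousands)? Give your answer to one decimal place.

Aged 0–14: 935.2

Total dependency ratio = (youth + elderly) / working-age × 100
57.3 = (Y + 846.5) / 3,109.4 × 100
⇒ 935.2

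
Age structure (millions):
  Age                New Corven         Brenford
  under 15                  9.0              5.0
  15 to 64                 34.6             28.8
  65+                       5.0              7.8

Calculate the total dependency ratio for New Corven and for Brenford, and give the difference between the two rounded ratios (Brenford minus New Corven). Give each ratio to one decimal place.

New Corven: (9.0 + 5.0) / 34.6 × 100 = 14.0 / 34.6 × 100 = 40.5
Brenford: (5.0 + 7.8) / 28.8 × 100 = 12.8 / 28.8 × 100 = 44.4

New Corven: 40.5
Brenford: 44.4
Difference: +3.9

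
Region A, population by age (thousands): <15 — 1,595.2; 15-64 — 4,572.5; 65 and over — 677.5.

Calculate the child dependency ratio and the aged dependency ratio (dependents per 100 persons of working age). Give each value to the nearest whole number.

Youth dependency ratio: 35
Old-age dependency ratio: 15

Youth dependency ratio = 1,595.2 / 4,572.5 × 100 = 35
Old-age dependency ratio = 677.5 / 4,572.5 × 100 = 15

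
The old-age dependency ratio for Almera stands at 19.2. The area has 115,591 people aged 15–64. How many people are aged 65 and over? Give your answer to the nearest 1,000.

Old-age dependency ratio = elderly / working-age × 100
19.2 = E / 115,591 × 100
⇒ 22,000

Aged 65 and over: 22,000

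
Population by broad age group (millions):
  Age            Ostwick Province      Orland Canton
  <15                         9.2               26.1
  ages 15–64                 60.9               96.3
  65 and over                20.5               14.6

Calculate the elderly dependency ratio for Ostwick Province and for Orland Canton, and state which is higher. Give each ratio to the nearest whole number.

Ostwick Province: 34
Orland Canton: 15
Higher: Ostwick Province

Ostwick Province: 20.5 / 60.9 × 100 = 34
Orland Canton: 14.6 / 96.3 × 100 = 15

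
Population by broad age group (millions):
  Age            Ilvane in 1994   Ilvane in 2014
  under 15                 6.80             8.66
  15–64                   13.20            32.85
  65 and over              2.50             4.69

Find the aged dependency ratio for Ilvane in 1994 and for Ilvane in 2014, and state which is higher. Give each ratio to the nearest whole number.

Ilvane in 1994: 2.50 / 13.20 × 100 = 19
Ilvane in 2014: 4.69 / 32.85 × 100 = 14

Ilvane in 1994: 19
Ilvane in 2014: 14
Higher: Ilvane in 1994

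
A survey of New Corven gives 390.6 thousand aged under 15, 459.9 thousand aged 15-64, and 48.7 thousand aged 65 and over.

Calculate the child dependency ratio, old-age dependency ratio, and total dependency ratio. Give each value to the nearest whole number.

Youth dependency ratio: 85
Old-age dependency ratio: 11
Total dependency ratio: 96

Youth dependency ratio = 390.6 / 459.9 × 100 = 85
Old-age dependency ratio = 48.7 / 459.9 × 100 = 11
Total dependency ratio = (390.6 + 48.7) / 459.9 × 100 = 439.3 / 459.9 × 100 = 96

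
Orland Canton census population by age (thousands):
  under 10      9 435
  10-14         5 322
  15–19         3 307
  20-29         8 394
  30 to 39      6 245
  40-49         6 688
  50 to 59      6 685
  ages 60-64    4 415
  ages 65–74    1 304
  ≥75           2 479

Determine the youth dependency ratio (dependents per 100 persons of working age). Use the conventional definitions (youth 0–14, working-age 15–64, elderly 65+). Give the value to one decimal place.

0–14: 9 435 + 5 322 = 14 757
15–64: 3 307 + 8 394 + 6 245 + 6 688 + 6 685 + 4 415 = 35 734
65+: 1 304 + 2 479 = 3 783
Youth dependency ratio = 14 757 / 35 734 × 100 = 41.3

Youth dependency ratio: 41.3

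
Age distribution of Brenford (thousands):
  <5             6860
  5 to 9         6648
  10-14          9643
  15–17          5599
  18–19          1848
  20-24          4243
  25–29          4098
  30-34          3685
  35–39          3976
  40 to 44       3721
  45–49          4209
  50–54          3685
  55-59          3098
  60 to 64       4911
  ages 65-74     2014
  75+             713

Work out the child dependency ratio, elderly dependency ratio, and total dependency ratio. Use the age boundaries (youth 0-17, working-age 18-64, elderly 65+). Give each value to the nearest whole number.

Youth dependency ratio: 77
Old-age dependency ratio: 7
Total dependency ratio: 84

0–17: 6860 + 6648 + 9643 + 5599 = 28750
18–64: 1848 + 4243 + 4098 + 3685 + 3976 + 3721 + 4209 + 3685 + 3098 + 4911 = 37474
65+: 2014 + 713 = 2727
Youth dependency ratio = 28750 / 37474 × 100 = 77
Old-age dependency ratio = 2727 / 37474 × 100 = 7
Total dependency ratio = (28750 + 2727) / 37474 × 100 = 31477 / 37474 × 100 = 84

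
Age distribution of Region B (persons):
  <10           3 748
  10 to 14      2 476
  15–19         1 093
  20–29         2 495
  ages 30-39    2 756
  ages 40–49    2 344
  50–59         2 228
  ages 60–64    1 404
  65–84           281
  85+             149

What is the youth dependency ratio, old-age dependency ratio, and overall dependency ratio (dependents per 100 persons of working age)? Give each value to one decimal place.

0–14: 3 748 + 2 476 = 6 224
15–64: 1 093 + 2 495 + 2 756 + 2 344 + 2 228 + 1 404 = 12 320
65+: 281 + 149 = 430
Youth dependency ratio = 6 224 / 12 320 × 100 = 50.5
Old-age dependency ratio = 430 / 12 320 × 100 = 3.5
Total dependency ratio = (6 224 + 430) / 12 320 × 100 = 6 654 / 12 320 × 100 = 54.0

Youth dependency ratio: 50.5
Old-age dependency ratio: 3.5
Total dependency ratio: 54.0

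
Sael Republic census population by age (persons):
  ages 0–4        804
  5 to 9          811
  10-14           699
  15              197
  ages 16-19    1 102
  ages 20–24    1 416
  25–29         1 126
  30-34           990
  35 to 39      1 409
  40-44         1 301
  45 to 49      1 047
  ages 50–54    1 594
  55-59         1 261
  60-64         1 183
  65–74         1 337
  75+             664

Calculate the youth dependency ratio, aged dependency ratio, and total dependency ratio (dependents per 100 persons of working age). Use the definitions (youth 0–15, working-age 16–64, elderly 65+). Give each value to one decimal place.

0–15: 804 + 811 + 699 + 197 = 2 511
16–64: 1 102 + 1 416 + 1 126 + 990 + 1 409 + 1 301 + 1 047 + 1 594 + 1 261 + 1 183 = 12 429
65+: 1 337 + 664 = 2 001
Youth dependency ratio = 2 511 / 12 429 × 100 = 20.2
Old-age dependency ratio = 2 001 / 12 429 × 100 = 16.1
Total dependency ratio = (2 511 + 2 001) / 12 429 × 100 = 4 512 / 12 429 × 100 = 36.3

Youth dependency ratio: 20.2
Old-age dependency ratio: 16.1
Total dependency ratio: 36.3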